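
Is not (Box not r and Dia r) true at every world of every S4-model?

Tableau for the negation Box not r and Dia r:
1. Box not r and Dia r, 0
2. Box not r, 0   [and-rule on 1]
3. Dia r, 0   [and-rule on 1]
4. not r, 0   [Box-rule on 2 via 0R0]
5. r, 1   [Dia-rule on 3: fresh world 1, 0R1]
6. not r, 1   [Box-rule on 2 via 0R1]
Accessibility: 0R0, 0R1, 1R1
Branch closes: r and not r both at 1.
Every branch of the negation's tableau closes; the branch above is one of them.

Valid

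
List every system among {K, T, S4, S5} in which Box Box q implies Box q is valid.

T, S4, S5

T-tableau for the negation not (Box Box q implies Box q):
1. not (Box Box q implies Box q), u
2. Box Box q, u
3. not Box q, u
4. Box q, u
5. q, u
6. not q, v
7. Box q, v
8. q, v
Accessibility: uRu, uRv, vRv
Branch closes: q and not q both at v.
Every branch closes (one shown): valid in T, hence also in S4, S5 (every theorem of T is a theorem of S4 and S5).
K-tableau for the negation not (Box Box q implies Box q):
1. not (Box Box q implies Box q), u
2. Box Box q, u
3. not Box q, u
4. not q, v
5. Box q, v
Accessibility: uRv
Complete open branch: countermodel on a K-frame, so not valid in K.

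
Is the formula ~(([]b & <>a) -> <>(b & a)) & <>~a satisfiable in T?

No, unsatisfiable

1. ~(([]b & <>a) -> <>(b & a)) & <>~a, w0
2. ~(([]b & <>a) -> <>(b & a)), w0
3. <>~a, w0
4. []b & <>a, w0
5. ~<>(b & a), w0
6. []b, w0
7. <>a, w0
8. ~(b & a), w0
9. b, w0
10. ~a, w0
11. ~a, w1
12. ~(b & a), w1
13. b, w1
14. a, w2
15. ~(b & a), w2
16. b, w2
17. ~a, w2
Accessibility: w0Rw0, w0Rw1, w0Rw2, w1Rw1, w2Rw2
Branch closes: a and ~a both at w2.
All branches of the tableau close; one closing branch shown above.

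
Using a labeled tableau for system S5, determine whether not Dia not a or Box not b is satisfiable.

1. not Dia not a or Box not b, u
2. Box not b, u
3. not b, u
Accessibility: uRu

Satisfiable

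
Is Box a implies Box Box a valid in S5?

Valid in S5

Tableau for the negation not (Box a implies Box Box a):
1. not (Box a implies Box Box a), w0
2. Box a, w0
3. not Box Box a, w0
4. a, w0
5. not Box a, w1
6. a, w1
7. not a, w2
8. a, w2
Accessibility: w0Rw0, w0Rw1, w0Rw2, w1Rw0, w1Rw1, w1Rw2, w2Rw0, w2Rw1, w2Rw2
Branch closes: a and not a both at w2.
All branches of the negation close; one closing branch shown above.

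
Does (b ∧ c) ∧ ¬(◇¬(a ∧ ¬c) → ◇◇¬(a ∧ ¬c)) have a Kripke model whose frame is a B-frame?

1. (b ∧ c) ∧ ¬(◇¬(a ∧ ¬c) → ◇◇¬(a ∧ ¬c)), u
2. b ∧ c, u
3. ¬(◇¬(a ∧ ¬c) → ◇◇¬(a ∧ ¬c)), u
4. b, u
5. c, u
6. ◇¬(a ∧ ¬c), u
7. ¬◇◇¬(a ∧ ¬c), u
8. ¬◇¬(a ∧ ¬c), u
9. a ∧ ¬c, u
10. a, u
11. ¬c, u
Accessibility: uRu
Branch closes: c and ¬c both at u.
Every branch closes; the branch above is one of them.

Unsatisfiable (every branch closes)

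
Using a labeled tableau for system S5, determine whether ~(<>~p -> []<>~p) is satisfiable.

Unsatisfiable

1. ~(<>~p -> []<>~p), 0
2. <>~p, 0
3. ~[]<>~p, 0
4. ~p, 1
5. ~<>~p, 2
6. p, 0
7. p, 1
Accessibility: 0R0, 0R1, 0R2, 1R0, 1R1, 1R2, 2R0, 2R1, 2R2
Branch closes: p and ~p both at 1.
All branches of the tableau close; one closing branch shown above.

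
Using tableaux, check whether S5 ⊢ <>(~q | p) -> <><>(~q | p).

Valid

Tableau for the negation ~(<>(~q | p) -> <><>(~q | p)):
1. ~(<>(~q | p) -> <><>(~q | p)), w0
2. <>(~q | p), w0
3. ~<><>(~q | p), w0
4. ~<>(~q | p), w0
5. ~(~q | p), w0
6. q, w0
7. ~p, w0
8. ~q | p, w1
9. ~<>(~q | p), w1
10. ~(~q | p), w1
11. q, w1
12. ~p, w1
13. p, w1
Accessibility: w0Rw0, w0Rw1, w1Rw0, w1Rw1
Branch closes: p and ~p both at w1.
All branches of the negation close; one closing branch shown above.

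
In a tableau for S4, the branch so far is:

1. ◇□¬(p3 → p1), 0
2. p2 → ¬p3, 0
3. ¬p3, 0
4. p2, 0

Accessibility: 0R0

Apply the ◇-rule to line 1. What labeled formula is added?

a fresh world 1 with 0R1, and □¬(p3 → p1) at 1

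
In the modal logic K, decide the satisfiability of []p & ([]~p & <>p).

No, unsatisfiable

1. []p & ([]~p & <>p), u
2. []p, u
3. []~p & <>p, u
4. []~p, u
5. <>p, u
6. p, v
7. ~p, v
Accessibility: uRv
Branch closes: p and ~p both at v.
(One branch shown.) All branches close.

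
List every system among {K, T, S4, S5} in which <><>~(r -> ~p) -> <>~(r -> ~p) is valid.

S4, S5

S4-tableau for the negation ~(<><>~(r -> ~p) -> <>~(r -> ~p)):
1. ~(<><>~(r -> ~p) -> <>~(r -> ~p)), w0
2. <><>~(r -> ~p), w0
3. ~<>~(r -> ~p), w0
4. r -> ~p, w0
5. ~p, w0
6. <>~(r -> ~p), w1
7. r -> ~p, w1
8. ~p, w1
9. ~(r -> ~p), w2
10. r, w2
11. p, w2
12. r -> ~p, w2
13. ~p, w2
Accessibility: w0Rw0, w0Rw1, w0Rw2, w1Rw1, w1Rw2, w2Rw2
Branch closes: p and ~p both at w2.
Every branch closes (one shown): valid in S4, hence also in S5 (every theorem of S4 is a theorem of S5).
T-tableau for the negation ~(<><>~(r -> ~p) -> <>~(r -> ~p)):
1. ~(<><>~(r -> ~p) -> <>~(r -> ~p)), w0
2. <><>~(r -> ~p), w0
3. ~<>~(r -> ~p), w0
4. r -> ~p, w0
5. ~p, w0
6. <>~(r -> ~p), w1
7. r -> ~p, w1
8. ~p, w1
9. ~(r -> ~p), w2
10. r, w2
11. p, w2
Accessibility: w0Rw0, w0Rw1, w1Rw1, w1Rw2, w2Rw2
Complete open branch: countermodel on a T-frame, so not valid in T, nor in K (the same frame is also a K-frame).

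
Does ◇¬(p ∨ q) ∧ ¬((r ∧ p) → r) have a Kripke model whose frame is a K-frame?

No, unsatisfiable

1. ◇¬(p ∨ q) ∧ ¬((r ∧ p) → r), u
2. ◇¬(p ∨ q), u
3. ¬((r ∧ p) → r), u
4. r ∧ p, u
5. ¬r, u
6. r, u
7. p, u
Branch closes: r and ¬r both at u.
All branches of the tableau close; one closing branch shown above.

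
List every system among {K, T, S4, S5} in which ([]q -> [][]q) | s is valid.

S4, S5

T-tableau for the negation ~(([]q -> [][]q) | s):
1. ~(([]q -> [][]q) | s), w0
2. ~([]q -> [][]q), w0   [~|-rule on 1]
3. ~s, w0   [~|-rule on 1]
4. []q, w0   [~->-rule on 2]
5. ~[][]q, w0   [~->-rule on 2]
6. q, w0   [[]-rule on 4 via w0Rw0]
7. ~[]q, w1   [~[]-rule on 5: fresh world w1, w0Rw1]
8. q, w1   [[]-rule on 4 via w0Rw1]
9. ~q, w2   [~[]-rule on 7: fresh world w2, w1Rw2]
Accessibility: w0Rw0, w0Rw1, w1Rw1, w1Rw2, w2Rw2
Complete open branch: countermodel on a T-frame, so not valid in T, nor in K (the same frame is also a K-frame).
S4-tableau for the negation ~(([]q -> [][]q) | s):
1. ~(([]q -> [][]q) | s), w0
2. ~([]q -> [][]q), w0   [~|-rule on 1]
3. ~s, w0   [~|-rule on 1]
4. []q, w0   [~->-rule on 2]
5. ~[][]q, w0   [~->-rule on 2]
6. q, w0   [[]-rule on 4 via w0Rw0]
7. ~[]q, w1   [~[]-rule on 5: fresh world w1, w0Rw1]
8. q, w1   [[]-rule on 4 via w0Rw1]
9. ~q, w2   [~[]-rule on 7: fresh world w2, w1Rw2]
10. q, w2   [[]-rule on 4 via w0Rw2]
Accessibility: w0Rw0, w0Rw1, w0Rw2, w1Rw1, w1Rw2, w2Rw2
Branch closes: q and ~q both at w2.
Every branch closes (one shown): valid in S4, hence also in S5 (every theorem of S4 is a theorem of S5).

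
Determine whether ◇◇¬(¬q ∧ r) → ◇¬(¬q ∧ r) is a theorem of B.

Tableau for the negation ¬(◇◇¬(¬q ∧ r) → ◇¬(¬q ∧ r)):
1. ¬(◇◇¬(¬q ∧ r) → ◇¬(¬q ∧ r)), u
2. ◇◇¬(¬q ∧ r), u   [¬→-rule on 1]
3. ¬◇¬(¬q ∧ r), u   [¬→-rule on 1]
4. ¬q ∧ r, u   [¬◇-rule on 3 via uRu]
5. ¬q, u   [∧-rule on 4]
6. r, u   [∧-rule on 4]
7. ◇¬(¬q ∧ r), v   [◇-rule on 2: fresh world v, uRv]
8. ¬q ∧ r, v   [¬◇-rule on 3 via uRv]
9. ¬q, v   [∧-rule on 8]
10. r, v   [∧-rule on 8]
11. ¬(¬q ∧ r), w   [◇-rule on 7: fresh world w, vRw]
12. ¬r, w   [¬∧-rule on 11 (branches; this branch)]
Accessibility: uRu, uRv, vRu, vRv, vRw, wRv, wRw
The negation has an open branch (countermodel exists).

Invalid (countermodel exists)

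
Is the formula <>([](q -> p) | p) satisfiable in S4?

Satisfiable (open branch found)

1. <>([](q -> p) | p), w0
2. [](q -> p) | p, w1
3. p, w1
Accessibility: w0Rw0, w0Rw1, w1Rw1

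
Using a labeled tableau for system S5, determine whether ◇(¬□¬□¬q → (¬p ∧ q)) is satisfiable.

Satisfiable

1. ◇(¬□¬□¬q → (¬p ∧ q)), w0
2. ¬□¬□¬q → (¬p ∧ q), w1   [◇-rule on 1: fresh world w1, w0Rw1]
3. ¬p ∧ q, w1   [→-rule on 2 (branches; this branch)]
4. ¬p, w1   [∧-rule on 3]
5. q, w1   [∧-rule on 3]
Accessibility: w0Rw0, w0Rw1, w1Rw0, w1Rw1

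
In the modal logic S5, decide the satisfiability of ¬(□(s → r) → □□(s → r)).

1. ¬(□(s → r) → □□(s → r)), 0
2. □(s → r), 0
3. ¬□□(s → r), 0
4. s → r, 0
5. r, 0
6. ¬□(s → r), 1
7. s → r, 1
8. r, 1
9. ¬(s → r), 2
10. s, 2
11. ¬r, 2
12. s → r, 2
13. r, 2
Accessibility: 0R0, 0R1, 0R2, 1R0, 1R1, 1R2, 2R0, 2R1, 2R2
Branch closes: r and ¬r both at 2.
All branches of the tableau close; one closing branch shown above.

No, unsatisfiable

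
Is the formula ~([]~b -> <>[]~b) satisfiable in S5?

1. ~([]~b -> <>[]~b), 0
2. []~b, 0   [~->-rule on 1]
3. ~<>[]~b, 0   [~->-rule on 1]
4. ~b, 0   [[]-rule on 2 via 0R0]
5. ~[]~b, 0   [~<>-rule on 3 via 0R0]
6. b, 1   [~[]-rule on 5: fresh world 1, 0R1]
7. ~b, 1   [[]-rule on 2 via 0R1]
Accessibility: 0R0, 0R1, 1R0, 1R1
Branch closes: b and ~b both at 1.
Every branch closes; the branch above is one of them.

Unsatisfiable (every branch closes)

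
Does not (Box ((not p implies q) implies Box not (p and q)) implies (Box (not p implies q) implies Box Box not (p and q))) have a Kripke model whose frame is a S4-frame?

1. not (Box ((not p implies q) implies Box not (p and q)) implies (Box (not p implies q) implies Box Box not (p and q))), 0
2. Box ((not p implies q) implies Box not (p and q)), 0
3. not (Box (not p implies q) implies Box Box not (p and q)), 0
4. Box (not p implies q), 0
5. not Box Box not (p and q), 0
6. (not p implies q) implies Box not (p and q), 0
7. not p implies q, 0
8. Box not (p and q), 0
9. not (p and q), 0
10. q, 0
11. not p, 0
12. not Box not (p and q), 1
13. (not p implies q) implies Box not (p and q), 1
14. not p implies q, 1
15. not (p and q), 1
16. Box not (p and q), 1
17. q, 1
18. not p, 1
19. p and q, 2
20. p, 2
21. q, 2
22. (not p implies q) implies Box not (p and q), 2
23. not p implies q, 2
24. not (p and q), 2
25. Box not (p and q), 2
26. not q, 2
Accessibility: 0R0, 0R1, 0R2, 1R1, 1R2, 2R2
Branch closes: q and not q both at 2.
Every branch closes; the branch above is one of them.

Unsatisfiable (every branch closes)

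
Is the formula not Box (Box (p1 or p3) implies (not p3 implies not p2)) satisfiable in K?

1. not Box (Box (p1 or p3) implies (not p3 implies not p2)), 0
2. not (Box (p1 or p3) implies (not p3 implies not p2)), 1
3. Box (p1 or p3), 1
4. not (not p3 implies not p2), 1
5. not p3, 1
6. p2, 1
Accessibility: 0R1

Satisfiable (open branch found)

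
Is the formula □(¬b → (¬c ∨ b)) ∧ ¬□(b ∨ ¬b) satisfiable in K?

No, unsatisfiable

1. □(¬b → (¬c ∨ b)) ∧ ¬□(b ∨ ¬b), 0
2. □(¬b → (¬c ∨ b)), 0
3. ¬□(b ∨ ¬b), 0
4. ¬(b ∨ ¬b), 1
5. ¬b, 1
6. b, 1
Accessibility: 0R1
Branch closes: b and ¬b both at 1.
Every branch closes; the branch above is one of them.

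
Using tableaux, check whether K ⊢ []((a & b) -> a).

Valid

Tableau for the negation ~[]((a & b) -> a):
1. ~[]((a & b) -> a), 0
2. ~((a & b) -> a), 1   [~[]-rule on 1: fresh world 1, 0R1]
3. a & b, 1   [~->-rule on 2]
4. ~a, 1   [~->-rule on 2]
5. a, 1   [&-rule on 3]
6. b, 1   [&-rule on 3]
Accessibility: 0R1
Branch closes: a and ~a both at 1.
All branches of the negation close; one closing branch shown above.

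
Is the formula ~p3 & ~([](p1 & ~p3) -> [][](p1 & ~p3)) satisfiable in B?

Yes, satisfiable

1. ~p3 & ~([](p1 & ~p3) -> [][](p1 & ~p3)), u
2. ~p3, u   [&-rule on 1]
3. ~([](p1 & ~p3) -> [][](p1 & ~p3)), u   [&-rule on 1]
4. [](p1 & ~p3), u   [~->-rule on 3]
5. ~[][](p1 & ~p3), u   [~->-rule on 3]
6. p1 & ~p3, u   [[]-rule on 4 via uRu]
7. p1, u   [&-rule on 6]
8. ~[](p1 & ~p3), v   [~[]-rule on 5: fresh world v, uRv]
9. p1 & ~p3, v   [[]-rule on 4 via uRv]
10. p1, v   [&-rule on 9]
11. ~p3, v   [&-rule on 9]
12. ~(p1 & ~p3), w   [~[]-rule on 8: fresh world w, vRw]
13. p3, w   [~&-rule on 12 (branches; this branch)]
Accessibility: uRu, uRv, vRu, vRv, vRw, wRv, wRw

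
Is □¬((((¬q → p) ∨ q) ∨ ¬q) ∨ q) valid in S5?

Tableau for the negation ¬□¬((((¬q → p) ∨ q) ∨ ¬q) ∨ q):
1. ¬□¬((((¬q → p) ∨ q) ∨ ¬q) ∨ q), w0
2. (((¬q → p) ∨ q) ∨ ¬q) ∨ q, w1
3. q, w1
Accessibility: w0Rw0, w0Rw1, w1Rw0, w1Rw1
The negation has an open branch (countermodel exists).

Not valid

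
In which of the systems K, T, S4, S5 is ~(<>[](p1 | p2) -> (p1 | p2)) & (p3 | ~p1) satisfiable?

K, T, S4

S4-tableau for the formula:
1. ~(<>[](p1 | p2) -> (p1 | p2)) & (p3 | ~p1), 0
2. ~(<>[](p1 | p2) -> (p1 | p2)), 0
3. p3 | ~p1, 0
4. <>[](p1 | p2), 0
5. ~(p1 | p2), 0
6. ~p1, 0
7. ~p2, 0
8. [](p1 | p2), 1
9. p1 | p2, 1
10. p2, 1
Accessibility: 0R0, 0R1, 1R1
Complete open branch: satisfiable in S4, hence also in K, T (this S4-model is also a K-model and a T-model).
S5-tableau for the formula:
1. ~(<>[](p1 | p2) -> (p1 | p2)) & (p3 | ~p1), 0
2. ~(<>[](p1 | p2) -> (p1 | p2)), 0
3. p3 | ~p1, 0
4. <>[](p1 | p2), 0
5. ~(p1 | p2), 0
6. ~p1, 0
7. ~p2, 0
8. [](p1 | p2), 1
9. p1 | p2, 0
10. p1 | p2, 1
11. p2, 0
Accessibility: 0R0, 0R1, 1R0, 1R1
Branch closes: p2 and ~p2 both at 0.
Every branch closes (one shown): unsatisfiable in S5.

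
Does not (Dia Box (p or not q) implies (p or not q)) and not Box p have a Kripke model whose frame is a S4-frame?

1. not (Dia Box (p or not q) implies (p or not q)) and not Box p, 0
2. not (Dia Box (p or not q) implies (p or not q)), 0
3. not Box p, 0
4. Dia Box (p or not q), 0
5. not (p or not q), 0
6. not p, 0
7. q, 0
8. not p, 1
9. Box (p or not q), 2
10. p or not q, 2
11. not q, 2
Accessibility: 0R0, 0R1, 0R2, 1R1, 2R2

Satisfiable (open branch found)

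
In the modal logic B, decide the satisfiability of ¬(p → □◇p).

1. ¬(p → □◇p), 0
2. p, 0
3. ¬□◇p, 0
4. ¬◇p, 1
5. ¬p, 0
Accessibility: 0R0, 0R1, 1R0, 1R1
Branch closes: p and ¬p both at 0.
All branches of the tableau close; one closing branch shown above.

Unsatisfiable (every branch closes)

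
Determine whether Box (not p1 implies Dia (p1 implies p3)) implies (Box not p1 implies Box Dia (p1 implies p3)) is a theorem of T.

Valid in T

Tableau for the negation not (Box (not p1 implies Dia (p1 implies p3)) implies (Box not p1 implies Box Dia (p1 implies p3))):
1. not (Box (not p1 implies Dia (p1 implies p3)) implies (Box not p1 implies Box Dia (p1 implies p3))), 0
2. Box (not p1 implies Dia (p1 implies p3)), 0
3. not (Box not p1 implies Box Dia (p1 implies p3)), 0
4. Box not p1, 0
5. not Box Dia (p1 implies p3), 0
6. not p1 implies Dia (p1 implies p3), 0
7. not p1, 0
8. Dia (p1 implies p3), 0
9. not Dia (p1 implies p3), 1
10. not p1 implies Dia (p1 implies p3), 1
11. not p1, 1
12. not (p1 implies p3), 1
13. p1, 1
14. not p3, 1
Accessibility: 0R0, 0R1, 1R1
Branch closes: p1 and not p1 both at 1.
All branches of the negation close; one closing branch shown above.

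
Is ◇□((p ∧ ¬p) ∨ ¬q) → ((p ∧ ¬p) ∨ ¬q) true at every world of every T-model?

Not valid

Tableau for the negation ¬(◇□((p ∧ ¬p) ∨ ¬q) → ((p ∧ ¬p) ∨ ¬q)):
1. ¬(◇□((p ∧ ¬p) ∨ ¬q) → ((p ∧ ¬p) ∨ ¬q)), 0
2. ◇□((p ∧ ¬p) ∨ ¬q), 0   [¬→-rule on 1]
3. ¬((p ∧ ¬p) ∨ ¬q), 0   [¬→-rule on 1]
4. ¬(p ∧ ¬p), 0   [¬∨-rule on 3]
5. q, 0   [¬∨-rule on 3]
6. p, 0   [¬∧-rule on 4 (branches; this branch)]
7. □((p ∧ ¬p) ∨ ¬q), 1   [◇-rule on 2: fresh world 1, 0R1]
8. (p ∧ ¬p) ∨ ¬q, 1   [□-rule on 7 via 1R1]
9. ¬q, 1   [∨-rule on 8 (branches; this branch)]
Accessibility: 0R0, 0R1, 1R1
The negation has an open branch (countermodel exists).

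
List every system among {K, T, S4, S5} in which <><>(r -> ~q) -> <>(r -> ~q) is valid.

S4, S5

T-tableau for the negation ~(<><>(r -> ~q) -> <>(r -> ~q)):
1. ~(<><>(r -> ~q) -> <>(r -> ~q)), u
2. <><>(r -> ~q), u
3. ~<>(r -> ~q), u
4. ~(r -> ~q), u
5. r, u
6. q, u
7. <>(r -> ~q), v
8. ~(r -> ~q), v
9. r, v
10. q, v
11. r -> ~q, w
12. ~q, w
Accessibility: uRu, uRv, vRv, vRw, wRw
Complete open branch: countermodel on a T-frame, so not valid in T, nor in K (the same frame is also a K-frame).
S4-tableau for the negation ~(<><>(r -> ~q) -> <>(r -> ~q)):
1. ~(<><>(r -> ~q) -> <>(r -> ~q)), u
2. <><>(r -> ~q), u
3. ~<>(r -> ~q), u
4. ~(r -> ~q), u
5. r, u
6. q, u
7. <>(r -> ~q), v
8. ~(r -> ~q), v
9. r, v
10. q, v
11. r -> ~q, w
12. ~(r -> ~q), w
13. r, w
14. q, w
15. ~q, w
Accessibility: uRu, uRv, uRw, vRv, vRw, wRw
Branch closes: q and ~q both at w.
Every branch closes (one shown): valid in S4, hence also in S5 (every theorem of S4 is a theorem of S5).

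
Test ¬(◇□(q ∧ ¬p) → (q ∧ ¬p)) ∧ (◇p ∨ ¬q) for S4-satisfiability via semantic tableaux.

1. ¬(◇□(q ∧ ¬p) → (q ∧ ¬p)) ∧ (◇p ∨ ¬q), w0
2. ¬(◇□(q ∧ ¬p) → (q ∧ ¬p)), w0
3. ◇p ∨ ¬q, w0
4. ◇□(q ∧ ¬p), w0
5. ¬(q ∧ ¬p), w0
6. ¬q, w0
7. p, w0
8. □(q ∧ ¬p), w1
9. q ∧ ¬p, w1
10. q, w1
11. ¬p, w1
Accessibility: w0Rw0, w0Rw1, w1Rw1

Yes, satisfiable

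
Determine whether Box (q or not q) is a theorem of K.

Yes, valid

Tableau for the negation not Box (q or not q):
1. not Box (q or not q), 0
2. not (q or not q), 1
3. not q, 1
4. q, 1
Accessibility: 0R1
Branch closes: q and not q both at 1.
All branches of the negation close; one closing branch shown above.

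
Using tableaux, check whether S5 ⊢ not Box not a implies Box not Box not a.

Tableau for the negation not (not Box not a implies Box not Box not a):
1. not (not Box not a implies Box not Box not a), w0
2. not Box not a, w0   [neg-implies-rule on 1]
3. not Box not Box not a, w0   [neg-implies-rule on 1]
4. a, w1   [neg-Box-rule on 2: fresh world w1, w0Rw1]
5. Box not a, w2   [neg-Box-rule on 3: fresh world w2, w0Rw2]
6. not a, w0   [Box-rule on 5 via w2Rw0]
7. not a, w1   [Box-rule on 5 via w2Rw1]
Accessibility: w0Rw0, w0Rw1, w0Rw2, w1Rw0, w1Rw1, w1Rw2, w2Rw0, w2Rw1, w2Rw2
Branch closes: a and not a both at w1.
All branches of the negation close; one closing branch shown above.

Yes, valid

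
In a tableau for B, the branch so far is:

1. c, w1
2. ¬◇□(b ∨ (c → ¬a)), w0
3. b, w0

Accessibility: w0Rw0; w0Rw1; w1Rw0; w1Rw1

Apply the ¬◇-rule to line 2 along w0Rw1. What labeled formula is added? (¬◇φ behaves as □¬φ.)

¬□(b ∨ (c → ¬a)), w1

¬◇φ behaves as □¬φ: propagate the negated body to each accessible world.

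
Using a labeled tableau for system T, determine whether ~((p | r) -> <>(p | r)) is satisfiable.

1. ~((p | r) -> <>(p | r)), w0
2. p | r, w0
3. ~<>(p | r), w0
4. ~(p | r), w0
5. ~p, w0
6. ~r, w0
7. r, w0
Accessibility: w0Rw0
Branch closes: r and ~r both at w0.
(One branch shown.) All branches close.

No, unsatisfiable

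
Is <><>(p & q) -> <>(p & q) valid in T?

No, not valid

Tableau for the negation ~(<><>(p & q) -> <>(p & q)):
1. ~(<><>(p & q) -> <>(p & q)), w0
2. <><>(p & q), w0
3. ~<>(p & q), w0
4. ~(p & q), w0
5. ~q, w0
6. <>(p & q), w1
7. ~(p & q), w1
8. ~q, w1
9. p & q, w2
10. p, w2
11. q, w2
Accessibility: w0Rw0, w0Rw1, w1Rw1, w1Rw2, w2Rw2
The negation has an open branch (countermodel exists).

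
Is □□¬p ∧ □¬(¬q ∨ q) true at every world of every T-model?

Tableau for the negation ¬(□□¬p ∧ □¬(¬q ∨ q)):
1. ¬(□□¬p ∧ □¬(¬q ∨ q)), 0
2. ¬□¬(¬q ∨ q), 0
3. ¬q ∨ q, 1
4. q, 1
Accessibility: 0R0, 0R1, 1R1
The negation has an open branch (countermodel exists).

No, not valid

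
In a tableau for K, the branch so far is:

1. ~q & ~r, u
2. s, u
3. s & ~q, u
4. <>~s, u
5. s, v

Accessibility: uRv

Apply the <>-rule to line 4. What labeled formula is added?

a fresh world w with uRw, and ~s at w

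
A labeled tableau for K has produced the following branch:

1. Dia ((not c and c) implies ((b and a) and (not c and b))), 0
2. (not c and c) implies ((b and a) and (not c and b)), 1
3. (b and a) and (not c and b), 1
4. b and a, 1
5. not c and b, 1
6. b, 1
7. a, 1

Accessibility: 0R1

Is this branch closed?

No world carries both an atom and its negation.

Not closed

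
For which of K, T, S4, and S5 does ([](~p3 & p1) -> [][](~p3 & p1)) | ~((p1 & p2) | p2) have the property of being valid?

S4, S5

S4-tableau for the negation ~(([](~p3 & p1) -> [][](~p3 & p1)) | ~((p1 & p2) | p2)):
1. ~(([](~p3 & p1) -> [][](~p3 & p1)) | ~((p1 & p2) | p2)), 0
2. ~([](~p3 & p1) -> [][](~p3 & p1)), 0
3. (p1 & p2) | p2, 0
4. [](~p3 & p1), 0
5. ~[][](~p3 & p1), 0
6. ~p3 & p1, 0
7. ~p3, 0
8. p1, 0
9. p1 & p2, 0
10. p2, 0
11. ~[](~p3 & p1), 1
12. ~p3 & p1, 1
13. ~p3, 1
14. p1, 1
15. ~(~p3 & p1), 2
16. ~p3 & p1, 2
17. ~p3, 2
18. p1, 2
19. ~p1, 2
Accessibility: 0R0, 0R1, 0R2, 1R1, 1R2, 2R2
Branch closes: p1 and ~p1 both at 2.
Every branch closes (one shown): valid in S4, hence also in S5 (every theorem of S4 is a theorem of S5).
T-tableau for the negation ~(([](~p3 & p1) -> [][](~p3 & p1)) | ~((p1 & p2) | p2)):
1. ~(([](~p3 & p1) -> [][](~p3 & p1)) | ~((p1 & p2) | p2)), 0
2. ~([](~p3 & p1) -> [][](~p3 & p1)), 0
3. (p1 & p2) | p2, 0
4. [](~p3 & p1), 0
5. ~[][](~p3 & p1), 0
6. ~p3 & p1, 0
7. ~p3, 0
8. p1, 0
9. p2, 0
10. ~[](~p3 & p1), 1
11. ~p3 & p1, 1
12. ~p3, 1
13. p1, 1
14. ~(~p3 & p1), 2
15. ~p1, 2
Accessibility: 0R0, 0R1, 1R1, 1R2, 2R2
Complete open branch: countermodel on a T-frame, so not valid in T, nor in K (the same frame is also a K-frame).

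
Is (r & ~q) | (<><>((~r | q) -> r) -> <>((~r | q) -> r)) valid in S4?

Tableau for the negation ~((r & ~q) | (<><>((~r | q) -> r) -> <>((~r | q) -> r))):
1. ~((r & ~q) | (<><>((~r | q) -> r) -> <>((~r | q) -> r))), u
2. ~(r & ~q), u   [~|-rule on 1]
3. ~(<><>((~r | q) -> r) -> <>((~r | q) -> r)), u   [~|-rule on 1]
4. <><>((~r | q) -> r), u   [~->-rule on 3]
5. ~<>((~r | q) -> r), u   [~->-rule on 3]
6. ~((~r | q) -> r), u   [~<>-rule on 5 via uRu]
7. ~r | q, u   [~->-rule on 6]
8. ~r, u   [~->-rule on 6]
9. q, u   [~&-rule on 2 (branches; this branch)]
10. <>((~r | q) -> r), v   [<>-rule on 4: fresh world v, uRv]
11. ~((~r | q) -> r), v   [~<>-rule on 5 via uRv]
12. ~r | q, v   [~->-rule on 11]
13. ~r, v   [~->-rule on 11]
14. q, v   [|-rule on 12 (branches; this branch)]
15. (~r | q) -> r, w   [<>-rule on 10: fresh world w, vRw]
16. ~((~r | q) -> r), w   [~<>-rule on 5 via uRw]
17. ~r | q, w   [~->-rule on 16]
18. ~r, w   [~->-rule on 16]
19. ~(~r | q), w   [->-rule on 15 (branches; this branch)]
20. r, w   [~|-rule on 19]
21. ~q, w   [~|-rule on 19]
Accessibility: uRu, uRv, uRw, vRv, vRw, wRw
Branch closes: r and ~r both at w.
All branches of the negation close; one closing branch shown above.

Yes, valid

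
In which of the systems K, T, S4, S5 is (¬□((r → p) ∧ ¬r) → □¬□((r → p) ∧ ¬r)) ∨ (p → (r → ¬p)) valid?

S4-tableau for the negation ¬((¬□((r → p) ∧ ¬r) → □¬□((r → p) ∧ ¬r)) ∨ (p → (r → ¬p))):
1. ¬((¬□((r → p) ∧ ¬r) → □¬□((r → p) ∧ ¬r)) ∨ (p → (r → ¬p))), w0
2. ¬(¬□((r → p) ∧ ¬r) → □¬□((r → p) ∧ ¬r)), w0
3. ¬(p → (r → ¬p)), w0
4. ¬□((r → p) ∧ ¬r), w0
5. ¬□¬□((r → p) ∧ ¬r), w0
6. p, w0
7. ¬(r → ¬p), w0
8. r, w0
9. ¬((r → p) ∧ ¬r), w1
10. r, w1
11. □((r → p) ∧ ¬r), w2
12. (r → p) ∧ ¬r, w2
13. r → p, w2
14. ¬r, w2
15. p, w2
Accessibility: w0Rw0, w0Rw1, w0Rw2, w1Rw1, w2Rw2
Complete open branch: countermodel on an S4-frame, so not valid in S4, nor in K, T (the same frame is also a K-frame and a T-frame).
S5-tableau for the negation ¬((¬□((r → p) ∧ ¬r) → □¬□((r → p) ∧ ¬r)) ∨ (p → (r → ¬p))):
1. ¬((¬□((r → p) ∧ ¬r) → □¬□((r → p) ∧ ¬r)) ∨ (p → (r → ¬p))), w0
2. ¬(¬□((r → p) ∧ ¬r) → □¬□((r → p) ∧ ¬r)), w0
3. ¬(p → (r → ¬p)), w0
4. ¬□((r → p) ∧ ¬r), w0
5. ¬□¬□((r → p) ∧ ¬r), w0
6. p, w0
7. ¬(r → ¬p), w0
8. r, w0
9. ¬((r → p) ∧ ¬r), w1
10. ¬(r → p), w1
11. r, w1
12. ¬p, w1
13. □((r → p) ∧ ¬r), w2
14. (r → p) ∧ ¬r, w0
15. r → p, w0
16. ¬r, w0
Accessibility: w0Rw0, w0Rw1, w0Rw2, w1Rw0, w1Rw1, w1Rw2, w2Rw0, w2Rw1, w2Rw2
Branch closes: r and ¬r both at w0.
Every branch closes (one shown): valid in S5.

S5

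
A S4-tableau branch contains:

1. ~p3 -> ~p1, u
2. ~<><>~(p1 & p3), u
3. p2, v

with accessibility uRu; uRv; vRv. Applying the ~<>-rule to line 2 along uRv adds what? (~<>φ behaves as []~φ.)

~<>φ behaves as []~φ: propagate the negated body to each accessible world.

~<>~(p1 & p3), v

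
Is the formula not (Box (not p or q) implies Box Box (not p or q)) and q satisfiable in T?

1. not (Box (not p or q) implies Box Box (not p or q)) and q, w0
2. not (Box (not p or q) implies Box Box (not p or q)), w0   [and-rule on 1]
3. q, w0   [and-rule on 1]
4. Box (not p or q), w0   [neg-implies-rule on 2]
5. not Box Box (not p or q), w0   [neg-implies-rule on 2]
6. not p or q, w0   [Box-rule on 4 via w0Rw0]
7. not Box (not p or q), w1   [neg-Box-rule on 5: fresh world w1, w0Rw1]
8. not p or q, w1   [Box-rule on 4 via w0Rw1]
9. q, w1   [or-rule on 8 (branches; this branch)]
10. not (not p or q), w2   [neg-Box-rule on 7: fresh world w2, w1Rw2]
11. p, w2   [neg-or-rule on 10]
12. not q, w2   [neg-or-rule on 10]
Accessibility: w0Rw0, w0Rw1, w1Rw1, w1Rw2, w2Rw2

Yes, satisfiable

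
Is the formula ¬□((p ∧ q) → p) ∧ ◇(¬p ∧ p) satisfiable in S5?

1. ¬□((p ∧ q) → p) ∧ ◇(¬p ∧ p), 0
2. ¬□((p ∧ q) → p), 0
3. ◇(¬p ∧ p), 0
4. ¬((p ∧ q) → p), 1
5. p ∧ q, 1
6. ¬p, 1
7. p, 1
8. q, 1
Accessibility: 0R0, 0R1, 1R0, 1R1
Branch closes: p and ¬p both at 1.
All branches of the tableau close; one closing branch shown above.

Unsatisfiable (every branch closes)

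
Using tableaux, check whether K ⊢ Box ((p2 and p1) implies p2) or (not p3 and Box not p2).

Tableau for the negation not (Box ((p2 and p1) implies p2) or (not p3 and Box not p2)):
1. not (Box ((p2 and p1) implies p2) or (not p3 and Box not p2)), w0
2. not Box ((p2 and p1) implies p2), w0
3. not (not p3 and Box not p2), w0
4. not Box not p2, w0
5. not ((p2 and p1) implies p2), w1
6. p2 and p1, w1
7. not p2, w1
8. p2, w1
9. p1, w1
Accessibility: w0Rw1
Branch closes: p2 and not p2 both at w1.
All branches of the negation close; one closing branch shown above.

Yes, valid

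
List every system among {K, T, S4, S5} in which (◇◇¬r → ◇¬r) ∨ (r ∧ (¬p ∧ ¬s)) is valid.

S4, S5

T-tableau for the negation ¬((◇◇¬r → ◇¬r) ∨ (r ∧ (¬p ∧ ¬s))):
1. ¬((◇◇¬r → ◇¬r) ∨ (r ∧ (¬p ∧ ¬s))), 0
2. ¬(◇◇¬r → ◇¬r), 0
3. ¬(r ∧ (¬p ∧ ¬s)), 0
4. ◇◇¬r, 0
5. ¬◇¬r, 0
6. r, 0
7. ¬(¬p ∧ ¬s), 0
8. s, 0
9. ◇¬r, 1
10. r, 1
11. ¬r, 2
Accessibility: 0R0, 0R1, 1R1, 1R2, 2R2
Complete open branch: countermodel on a T-frame, so not valid in T, nor in K (the same frame is also a K-frame).
S4-tableau for the negation ¬((◇◇¬r → ◇¬r) ∨ (r ∧ (¬p ∧ ¬s))):
1. ¬((◇◇¬r → ◇¬r) ∨ (r ∧ (¬p ∧ ¬s))), 0
2. ¬(◇◇¬r → ◇¬r), 0
3. ¬(r ∧ (¬p ∧ ¬s)), 0
4. ◇◇¬r, 0
5. ¬◇¬r, 0
6. r, 0
7. ¬(¬p ∧ ¬s), 0
8. s, 0
9. ◇¬r, 1
10. r, 1
11. ¬r, 2
12. r, 2
Accessibility: 0R0, 0R1, 0R2, 1R1, 1R2, 2R2
Branch closes: r and ¬r both at 2.
Every branch closes (one shown): valid in S4, hence also in S5 (every theorem of S4 is a theorem of S5).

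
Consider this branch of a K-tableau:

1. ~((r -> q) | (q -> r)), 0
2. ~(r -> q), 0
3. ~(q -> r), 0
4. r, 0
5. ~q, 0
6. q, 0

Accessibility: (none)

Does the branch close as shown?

Both q and ~q appear at 0.

Yes, closed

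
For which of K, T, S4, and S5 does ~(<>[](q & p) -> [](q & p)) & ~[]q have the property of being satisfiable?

K, T, S4

S5-tableau for the formula:
1. ~(<>[](q & p) -> [](q & p)) & ~[]q, u
2. ~(<>[](q & p) -> [](q & p)), u   [&-rule on 1]
3. ~[]q, u   [&-rule on 1]
4. <>[](q & p), u   [~->-rule on 2]
5. ~[](q & p), u   [~->-rule on 2]
6. ~q, v   [~[]-rule on 3: fresh world v, uRv]
7. [](q & p), w   [<>-rule on 4: fresh world w, uRw]
8. q & p, u   [[]-rule on 7 via wRu]
9. q, u   [&-rule on 8]
10. p, u   [&-rule on 8]
11. q & p, v   [[]-rule on 7 via wRv]
12. q, v   [&-rule on 11]
13. p, v   [&-rule on 11]
Accessibility: uRu, uRv, uRw, vRu, vRv, vRw, wRu, wRv, wRw
Branch closes: q and ~q both at v.
Every branch closes (one shown): unsatisfiable in S5.
S4-tableau for the formula:
1. ~(<>[](q & p) -> [](q & p)) & ~[]q, u
2. ~(<>[](q & p) -> [](q & p)), u   [&-rule on 1]
3. ~[]q, u   [&-rule on 1]
4. <>[](q & p), u   [~->-rule on 2]
5. ~[](q & p), u   [~->-rule on 2]
6. ~q, v   [~[]-rule on 3: fresh world v, uRv]
7. [](q & p), w   [<>-rule on 4: fresh world w, uRw]
8. q & p, w   [[]-rule on 7 via wRw]
9. q, w   [&-rule on 8]
10. p, w   [&-rule on 8]
11. ~(q & p), x   [~[]-rule on 5: fresh world x, uRx]
12. ~p, x   [~&-rule on 11 (branches; this branch)]
Accessibility: uRu, uRv, uRw, uRx, vRv, wRw, xRx
Complete open branch: satisfiable in S4, hence also in K, T (this S4-model is also a K-model and a T-model).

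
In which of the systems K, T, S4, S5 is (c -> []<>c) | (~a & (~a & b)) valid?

S5

S5-tableau for the negation ~((c -> []<>c) | (~a & (~a & b))):
1. ~((c -> []<>c) | (~a & (~a & b))), w0
2. ~(c -> []<>c), w0
3. ~(~a & (~a & b)), w0
4. c, w0
5. ~[]<>c, w0
6. ~(~a & b), w0
7. ~b, w0
8. ~<>c, w1
9. ~c, w0
Accessibility: w0Rw0, w0Rw1, w1Rw0, w1Rw1
Branch closes: c and ~c both at w0.
Every branch closes (one shown): valid in S5.
S4-tableau for the negation ~((c -> []<>c) | (~a & (~a & b))):
1. ~((c -> []<>c) | (~a & (~a & b))), w0
2. ~(c -> []<>c), w0
3. ~(~a & (~a & b)), w0
4. c, w0
5. ~[]<>c, w0
6. ~(~a & b), w0
7. ~b, w0
8. ~<>c, w1
9. ~c, w1
Accessibility: w0Rw0, w0Rw1, w1Rw1
Complete open branch: countermodel on an S4-frame, so not valid in S4, nor in K, T (the same frame is also a K-frame and a T-frame).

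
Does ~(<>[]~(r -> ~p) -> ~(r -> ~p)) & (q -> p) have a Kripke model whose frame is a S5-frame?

Unsatisfiable

1. ~(<>[]~(r -> ~p) -> ~(r -> ~p)) & (q -> p), w0
2. ~(<>[]~(r -> ~p) -> ~(r -> ~p)), w0   [&-rule on 1]
3. q -> p, w0   [&-rule on 1]
4. <>[]~(r -> ~p), w0   [~->-rule on 2]
5. r -> ~p, w0   [~->-rule on 2]
6. p, w0   [->-rule on 3 (branches; this branch)]
7. ~r, w0   [->-rule on 5 (branches; this branch)]
8. []~(r -> ~p), w1   [<>-rule on 4: fresh world w1, w0Rw1]
9. ~(r -> ~p), w0   [[]-rule on 8 via w1Rw0]
10. r, w0   [~->-rule on 9]
Accessibility: w0Rw0, w0Rw1, w1Rw0, w1Rw1
Branch closes: r and ~r both at w0.
All branches of the tableau close; one closing branch shown above.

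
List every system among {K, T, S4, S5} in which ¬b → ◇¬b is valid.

T, S4, S5

T-tableau for the negation ¬(¬b → ◇¬b):
1. ¬(¬b → ◇¬b), 0
2. ¬b, 0   [¬→-rule on 1]
3. ¬◇¬b, 0   [¬→-rule on 1]
4. b, 0   [¬◇-rule on 3 via 0R0]
Accessibility: 0R0
Branch closes: b and ¬b both at 0.
Every branch closes (one shown): valid in T, hence also in S4, S5 (every theorem of T is a theorem of S4 and S5).
K-tableau for the negation ¬(¬b → ◇¬b):
1. ¬(¬b → ◇¬b), 0
2. ¬b, 0   [¬→-rule on 1]
3. ¬◇¬b, 0   [¬→-rule on 1]
Complete open branch: countermodel on a K-frame, so not valid in K.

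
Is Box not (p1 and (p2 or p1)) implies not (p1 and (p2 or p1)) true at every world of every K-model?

Tableau for the negation not (Box not (p1 and (p2 or p1)) implies not (p1 and (p2 or p1))):
1. not (Box not (p1 and (p2 or p1)) implies not (p1 and (p2 or p1))), u
2. Box not (p1 and (p2 or p1)), u   [neg-implies-rule on 1]
3. p1 and (p2 or p1), u   [neg-implies-rule on 1]
4. p1, u   [and-rule on 3]
5. p2 or p1, u   [and-rule on 3]
The negation has an open branch (countermodel exists).

Invalid (countermodel exists)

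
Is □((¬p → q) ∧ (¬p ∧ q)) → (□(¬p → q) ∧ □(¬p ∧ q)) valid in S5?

Tableau for the negation ¬(□((¬p → q) ∧ (¬p ∧ q)) → (□(¬p → q) ∧ □(¬p ∧ q))):
1. ¬(□((¬p → q) ∧ (¬p ∧ q)) → (□(¬p → q) ∧ □(¬p ∧ q))), u
2. □((¬p → q) ∧ (¬p ∧ q)), u
3. ¬(□(¬p → q) ∧ □(¬p ∧ q)), u
4. (¬p → q) ∧ (¬p ∧ q), u
5. ¬p → q, u
6. ¬p ∧ q, u
7. ¬p, u
8. q, u
9. ¬□(¬p ∧ q), u
10. ¬(¬p ∧ q), v
11. (¬p → q) ∧ (¬p ∧ q), v
12. ¬p → q, v
13. ¬p ∧ q, v
14. ¬p, v
15. q, v
16. ¬q, v
Accessibility: uRu, uRv, vRu, vRv
Branch closes: q and ¬q both at v.
All branches of the negation close; one closing branch shown above.

Valid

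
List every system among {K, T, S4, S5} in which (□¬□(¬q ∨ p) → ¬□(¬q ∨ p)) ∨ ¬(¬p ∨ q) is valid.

T-tableau for the negation ¬((□¬□(¬q ∨ p) → ¬□(¬q ∨ p)) ∨ ¬(¬p ∨ q)):
1. ¬((□¬□(¬q ∨ p) → ¬□(¬q ∨ p)) ∨ ¬(¬p ∨ q)), w0
2. ¬(□¬□(¬q ∨ p) → ¬□(¬q ∨ p)), w0   [¬∨-rule on 1]
3. ¬p ∨ q, w0   [¬∨-rule on 1]
4. □¬□(¬q ∨ p), w0   [¬→-rule on 2]
5. □(¬q ∨ p), w0   [¬→-rule on 2]
6. ¬□(¬q ∨ p), w0   [□-rule on 4 via w0Rw0]
7. ¬q ∨ p, w0   [□-rule on 5 via w0Rw0]
8. q, w0   [∨-rule on 3 (branches; this branch)]
9. p, w0   [∨-rule on 7 (branches; this branch)]
10. ¬(¬q ∨ p), w1   [¬□-rule on 6: fresh world w1, w0Rw1]
11. q, w1   [¬∨-rule on 10]
12. ¬p, w1   [¬∨-rule on 10]
13. ¬□(¬q ∨ p), w1   [□-rule on 4 via w0Rw1]
14. ¬q ∨ p, w1   [□-rule on 5 via w0Rw1]
15. p, w1   [∨-rule on 14 (branches; this branch)]
Accessibility: w0Rw0, w0Rw1, w1Rw1
Branch closes: p and ¬p both at w1.
Every branch closes (one shown): valid in T, hence also in S4, S5 (every theorem of T is a theorem of S4 and S5).
K-tableau for the negation ¬((□¬□(¬q ∨ p) → ¬□(¬q ∨ p)) ∨ ¬(¬p ∨ q)):
1. ¬((□¬□(¬q ∨ p) → ¬□(¬q ∨ p)) ∨ ¬(¬p ∨ q)), w0
2. ¬(□¬□(¬q ∨ p) → ¬□(¬q ∨ p)), w0   [¬∨-rule on 1]
3. ¬p ∨ q, w0   [¬∨-rule on 1]
4. □¬□(¬q ∨ p), w0   [¬→-rule on 2]
5. □(¬q ∨ p), w0   [¬→-rule on 2]
6. q, w0   [∨-rule on 3 (branches; this branch)]
Complete open branch: countermodel on a K-frame, so not valid in K.

T, S4, S5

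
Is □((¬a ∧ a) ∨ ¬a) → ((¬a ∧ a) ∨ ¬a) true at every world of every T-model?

Valid

Tableau for the negation ¬(□((¬a ∧ a) ∨ ¬a) → ((¬a ∧ a) ∨ ¬a)):
1. ¬(□((¬a ∧ a) ∨ ¬a) → ((¬a ∧ a) ∨ ¬a)), 0
2. □((¬a ∧ a) ∨ ¬a), 0
3. ¬((¬a ∧ a) ∨ ¬a), 0
4. ¬(¬a ∧ a), 0
5. a, 0
6. (¬a ∧ a) ∨ ¬a, 0
7. ¬a ∧ a, 0
8. ¬a, 0
Accessibility: 0R0
Branch closes: a and ¬a both at 0.
Every branch of the negation's tableau closes; the branch above is one of them.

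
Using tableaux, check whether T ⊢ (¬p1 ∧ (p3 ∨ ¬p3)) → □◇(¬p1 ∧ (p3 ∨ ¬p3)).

Not valid

Tableau for the negation ¬((¬p1 ∧ (p3 ∨ ¬p3)) → □◇(¬p1 ∧ (p3 ∨ ¬p3))):
1. ¬((¬p1 ∧ (p3 ∨ ¬p3)) → □◇(¬p1 ∧ (p3 ∨ ¬p3))), u
2. ¬p1 ∧ (p3 ∨ ¬p3), u   [¬→-rule on 1]
3. ¬□◇(¬p1 ∧ (p3 ∨ ¬p3)), u   [¬→-rule on 1]
4. ¬p1, u   [∧-rule on 2]
5. p3 ∨ ¬p3, u   [∧-rule on 2]
6. ¬p3, u   [∨-rule on 5 (branches; this branch)]
7. ¬◇(¬p1 ∧ (p3 ∨ ¬p3)), v   [¬□-rule on 3: fresh world v, uRv]
8. ¬(¬p1 ∧ (p3 ∨ ¬p3)), v   [¬◇-rule on 7 via vRv]
9. p1, v   [¬∧-rule on 8 (branches; this branch)]
Accessibility: uRu, uRv, vRv
The negation has an open branch (countermodel exists).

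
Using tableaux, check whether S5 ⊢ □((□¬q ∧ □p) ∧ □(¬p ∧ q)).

Not valid

Tableau for the negation ¬□((□¬q ∧ □p) ∧ □(¬p ∧ q)):
1. ¬□((□¬q ∧ □p) ∧ □(¬p ∧ q)), w0
2. ¬((□¬q ∧ □p) ∧ □(¬p ∧ q)), w1
3. ¬□(¬p ∧ q), w1
4. ¬(¬p ∧ q), w2
5. ¬q, w2
Accessibility: w0Rw0, w0Rw1, w0Rw2, w1Rw0, w1Rw1, w1Rw2, w2Rw0, w2Rw1, w2Rw2
The negation has an open branch (countermodel exists).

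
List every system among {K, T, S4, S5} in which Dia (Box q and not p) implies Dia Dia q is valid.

T, S4, S5

K-tableau for the negation not (Dia (Box q and not p) implies Dia Dia q):
1. not (Dia (Box q and not p) implies Dia Dia q), u
2. Dia (Box q and not p), u   [neg-implies-rule on 1]
3. not Dia Dia q, u   [neg-implies-rule on 1]
4. Box q and not p, v   [Dia-rule on 2: fresh world v, uRv]
5. Box q, v   [and-rule on 4]
6. not p, v   [and-rule on 4]
7. not Dia q, v   [neg-Dia-rule on 3 via uRv]
Accessibility: uRv
Complete open branch: countermodel on a K-frame, so not valid in K.
T-tableau for the negation not (Dia (Box q and not p) implies Dia Dia q):
1. not (Dia (Box q and not p) implies Dia Dia q), u
2. Dia (Box q and not p), u   [neg-implies-rule on 1]
3. not Dia Dia q, u   [neg-implies-rule on 1]
4. not Dia q, u   [neg-Dia-rule on 3 via uRu]
5. not q, u   [neg-Dia-rule on 4 via uRu]
6. Box q and not p, v   [Dia-rule on 2: fresh world v, uRv]
7. Box q, v   [and-rule on 6]
8. not p, v   [and-rule on 6]
9. not Dia q, v   [neg-Dia-rule on 3 via uRv]
10. not q, v   [neg-Dia-rule on 4 via uRv]
11. q, v   [Box-rule on 7 via vRv]
Accessibility: uRu, uRv, vRv
Branch closes: q and not q both at v.
Every branch closes (one shown): valid in T, hence also in S4, S5 (every theorem of T is a theorem of S4 and S5).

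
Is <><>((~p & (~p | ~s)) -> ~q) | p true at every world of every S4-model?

Tableau for the negation ~(<><>((~p & (~p | ~s)) -> ~q) | p):
1. ~(<><>((~p & (~p | ~s)) -> ~q) | p), w0
2. ~<><>((~p & (~p | ~s)) -> ~q), w0
3. ~p, w0
4. ~<>((~p & (~p | ~s)) -> ~q), w0
5. ~((~p & (~p | ~s)) -> ~q), w0
6. ~p & (~p | ~s), w0
7. q, w0
8. ~p | ~s, w0
9. ~s, w0
Accessibility: w0Rw0
The negation has an open branch (countermodel exists).

Not valid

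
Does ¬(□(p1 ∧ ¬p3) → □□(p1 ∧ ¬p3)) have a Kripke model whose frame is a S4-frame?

No, unsatisfiable

1. ¬(□(p1 ∧ ¬p3) → □□(p1 ∧ ¬p3)), 0
2. □(p1 ∧ ¬p3), 0
3. ¬□□(p1 ∧ ¬p3), 0
4. p1 ∧ ¬p3, 0
5. p1, 0
6. ¬p3, 0
7. ¬□(p1 ∧ ¬p3), 1
8. p1 ∧ ¬p3, 1
9. p1, 1
10. ¬p3, 1
11. ¬(p1 ∧ ¬p3), 2
12. p1 ∧ ¬p3, 2
13. p1, 2
14. ¬p3, 2
15. p3, 2
Accessibility: 0R0, 0R1, 0R2, 1R1, 1R2, 2R2
Branch closes: p3 and ¬p3 both at 2.
(One branch shown.) All branches close.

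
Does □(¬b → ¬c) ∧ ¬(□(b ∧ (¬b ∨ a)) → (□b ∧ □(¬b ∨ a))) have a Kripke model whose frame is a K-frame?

1. □(¬b → ¬c) ∧ ¬(□(b ∧ (¬b ∨ a)) → (□b ∧ □(¬b ∨ a))), u
2. □(¬b → ¬c), u
3. ¬(□(b ∧ (¬b ∨ a)) → (□b ∧ □(¬b ∨ a))), u
4. □(b ∧ (¬b ∨ a)), u
5. ¬(□b ∧ □(¬b ∨ a)), u
6. ¬□(¬b ∨ a), u
7. ¬(¬b ∨ a), v
8. b, v
9. ¬a, v
10. ¬b → ¬c, v
11. b ∧ (¬b ∨ a), v
12. ¬b ∨ a, v
13. ¬c, v
14. a, v
Accessibility: uRv
Branch closes: a and ¬a both at v.
Every branch closes; the branch above is one of them.

No, unsatisfiable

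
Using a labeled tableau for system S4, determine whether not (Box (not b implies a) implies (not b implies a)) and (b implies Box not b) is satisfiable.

Unsatisfiable

1. not (Box (not b implies a) implies (not b implies a)) and (b implies Box not b), w0
2. not (Box (not b implies a) implies (not b implies a)), w0
3. b implies Box not b, w0
4. Box (not b implies a), w0
5. not (not b implies a), w0
6. not b, w0
7. not a, w0
8. not b implies a, w0
9. Box not b, w0
10. a, w0
Accessibility: w0Rw0
Branch closes: a and not a both at w0.
(One branch shown.) All branches close.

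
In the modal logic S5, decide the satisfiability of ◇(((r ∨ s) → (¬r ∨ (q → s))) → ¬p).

1. ◇(((r ∨ s) → (¬r ∨ (q → s))) → ¬p), 0
2. ((r ∨ s) → (¬r ∨ (q → s))) → ¬p, 1
3. ¬p, 1
Accessibility: 0R0, 0R1, 1R0, 1R1

Satisfiable (open branch found)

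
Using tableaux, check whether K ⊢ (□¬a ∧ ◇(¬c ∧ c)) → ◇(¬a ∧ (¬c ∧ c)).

Tableau for the negation ¬((□¬a ∧ ◇(¬c ∧ c)) → ◇(¬a ∧ (¬c ∧ c))):
1. ¬((□¬a ∧ ◇(¬c ∧ c)) → ◇(¬a ∧ (¬c ∧ c))), w0
2. □¬a ∧ ◇(¬c ∧ c), w0
3. ¬◇(¬a ∧ (¬c ∧ c)), w0
4. □¬a, w0
5. ◇(¬c ∧ c), w0
6. ¬c ∧ c, w1
7. ¬c, w1
8. c, w1
Accessibility: w0Rw1
Branch closes: c and ¬c both at w1.
All branches of the negation close; one closing branch shown above.

Valid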